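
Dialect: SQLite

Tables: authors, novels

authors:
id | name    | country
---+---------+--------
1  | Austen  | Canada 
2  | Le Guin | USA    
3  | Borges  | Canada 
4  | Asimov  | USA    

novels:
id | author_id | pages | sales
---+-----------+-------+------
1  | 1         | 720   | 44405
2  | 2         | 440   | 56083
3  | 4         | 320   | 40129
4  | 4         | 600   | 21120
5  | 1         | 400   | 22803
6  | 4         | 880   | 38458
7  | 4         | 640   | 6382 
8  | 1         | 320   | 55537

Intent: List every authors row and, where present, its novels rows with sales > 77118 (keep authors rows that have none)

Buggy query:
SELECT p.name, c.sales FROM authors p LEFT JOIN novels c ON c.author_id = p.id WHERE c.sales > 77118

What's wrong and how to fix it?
Bug: A WHERE condition on the right-hand table after LEFT JOIN drops unmatched parents

Fix: Move the right-table condition into the ON clause so unmatched parents are kept

Corrected query:
SELECT p.name, c.sales FROM authors p LEFT JOIN novels c ON c.author_id = p.id AND c.sales > 77118

Result:
name    | sales
--------+------
Austen  | NULL 
Le Guin | NULL 
Borges  | NULL 
Asimov  | NULL 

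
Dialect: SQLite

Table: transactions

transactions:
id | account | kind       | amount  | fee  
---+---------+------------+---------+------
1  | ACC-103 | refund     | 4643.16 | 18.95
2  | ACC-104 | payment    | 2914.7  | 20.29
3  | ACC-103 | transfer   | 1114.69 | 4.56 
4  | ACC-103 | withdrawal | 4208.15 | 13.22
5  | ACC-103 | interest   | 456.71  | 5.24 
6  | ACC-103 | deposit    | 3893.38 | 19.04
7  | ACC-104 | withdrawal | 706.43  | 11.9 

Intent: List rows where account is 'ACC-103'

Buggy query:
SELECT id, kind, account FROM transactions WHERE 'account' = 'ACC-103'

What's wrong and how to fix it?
Bug: 'account' in single quotes is a string literal, not the column; the comparison is literal-vs-literal and never true

Fix: Remove the quotes around the column name (or use double quotes for an identifier)

Corrected query:
SELECT id, kind, account FROM transactions WHERE account = 'ACC-103'

Result:
id | kind       | account
---+------------+--------
1  | refund     | ACC-103
3  | transfer   | ACC-103
4  | withdrawal | ACC-103
5  | interest   | ACC-103
6  | deposit    | ACC-103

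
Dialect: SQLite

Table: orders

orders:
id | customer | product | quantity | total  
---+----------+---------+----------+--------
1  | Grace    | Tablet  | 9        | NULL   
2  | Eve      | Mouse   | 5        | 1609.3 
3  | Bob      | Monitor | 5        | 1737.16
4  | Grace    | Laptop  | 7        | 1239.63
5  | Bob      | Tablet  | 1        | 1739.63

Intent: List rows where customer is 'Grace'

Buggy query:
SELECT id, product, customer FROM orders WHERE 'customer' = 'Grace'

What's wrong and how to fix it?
Bug: 'customer' in single quotes is a string literal, not the column; the comparison is literal-vs-literal and never true

Fix: Remove the quotes around the column name (or use double quotes for an identifier)

Corrected query:
SELECT id, product, customer FROM orders WHERE customer = 'Grace'

Result:
id | product | customer
---+---------+---------
1  | Tablet  | Grace   
4  | Laptop  | Grace   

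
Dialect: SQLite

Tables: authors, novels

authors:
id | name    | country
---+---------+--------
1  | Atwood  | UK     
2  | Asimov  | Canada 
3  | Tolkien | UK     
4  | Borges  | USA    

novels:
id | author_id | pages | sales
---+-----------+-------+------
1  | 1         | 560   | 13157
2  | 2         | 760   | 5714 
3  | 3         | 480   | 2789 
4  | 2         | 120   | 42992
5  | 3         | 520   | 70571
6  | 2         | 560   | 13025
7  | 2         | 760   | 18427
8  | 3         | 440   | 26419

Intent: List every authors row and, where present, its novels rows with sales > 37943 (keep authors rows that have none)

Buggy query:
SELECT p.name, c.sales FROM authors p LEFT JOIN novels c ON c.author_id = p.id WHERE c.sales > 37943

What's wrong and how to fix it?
Bug: Filtering c.sales in WHERE discards the NULL rows produced by LEFT JOIN, turning it into an inner join

Fix: Move the right-table condition into the ON clause so unmatched parents are kept

Corrected query:
SELECT p.name, c.sales FROM authors p LEFT JOIN novels c ON c.author_id = p.id AND c.sales > 37943

Result:
name    | sales
--------+------
Atwood  | NULL 
Asimov  | 42992
Tolkien | 70571
Borges  | NULL 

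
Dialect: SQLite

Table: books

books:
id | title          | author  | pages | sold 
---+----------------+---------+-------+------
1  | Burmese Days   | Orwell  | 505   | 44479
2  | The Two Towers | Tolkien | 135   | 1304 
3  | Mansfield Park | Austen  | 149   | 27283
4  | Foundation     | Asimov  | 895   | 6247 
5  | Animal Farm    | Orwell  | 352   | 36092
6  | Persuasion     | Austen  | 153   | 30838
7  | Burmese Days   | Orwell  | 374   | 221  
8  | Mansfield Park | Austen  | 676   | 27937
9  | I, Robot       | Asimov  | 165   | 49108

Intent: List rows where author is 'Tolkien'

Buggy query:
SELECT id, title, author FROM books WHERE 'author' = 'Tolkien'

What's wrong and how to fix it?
Bug: 'author' in single quotes is a string literal, not the column; the comparison is literal-vs-literal and never true

Fix: Remove the quotes around the column name (or use double quotes for an identifier)

Corrected query:
SELECT id, title, author FROM books WHERE author = 'Tolkien'

Result:
id | title          | author 
---+----------------+--------
2  | The Two Towers | Tolkien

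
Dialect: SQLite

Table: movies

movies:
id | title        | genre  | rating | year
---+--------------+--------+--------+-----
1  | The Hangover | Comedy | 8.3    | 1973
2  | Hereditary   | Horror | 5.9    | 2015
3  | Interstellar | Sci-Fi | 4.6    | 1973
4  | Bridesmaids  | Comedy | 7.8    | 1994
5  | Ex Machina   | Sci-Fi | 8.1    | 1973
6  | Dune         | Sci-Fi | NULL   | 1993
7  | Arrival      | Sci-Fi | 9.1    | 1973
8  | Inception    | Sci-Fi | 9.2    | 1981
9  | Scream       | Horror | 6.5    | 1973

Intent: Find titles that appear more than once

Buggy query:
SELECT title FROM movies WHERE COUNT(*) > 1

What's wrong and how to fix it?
Bug: COUNT(*) is an aggregate and cannot be used in WHERE

Fix: GROUP BY title, then filter groups with HAVING COUNT(*) > 1

Corrected query:
SELECT title FROM movies GROUP BY title HAVING COUNT(*) > 1

Result:
(no rows)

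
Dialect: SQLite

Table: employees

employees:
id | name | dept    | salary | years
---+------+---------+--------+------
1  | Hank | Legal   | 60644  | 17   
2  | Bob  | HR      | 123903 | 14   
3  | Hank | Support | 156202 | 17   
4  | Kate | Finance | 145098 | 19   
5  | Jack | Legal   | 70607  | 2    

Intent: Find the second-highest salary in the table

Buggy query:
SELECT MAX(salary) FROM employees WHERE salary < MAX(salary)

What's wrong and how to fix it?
Bug: MAX(salary) on the right of the comparison is an aggregate-in-WHERE error

Fix: Put the inner MAX in a scalar subquery

Corrected query:
SELECT MAX(salary) FROM employees WHERE salary < (SELECT MAX(salary) FROM employees)

Result:
MAX(salary)
-----------
145098     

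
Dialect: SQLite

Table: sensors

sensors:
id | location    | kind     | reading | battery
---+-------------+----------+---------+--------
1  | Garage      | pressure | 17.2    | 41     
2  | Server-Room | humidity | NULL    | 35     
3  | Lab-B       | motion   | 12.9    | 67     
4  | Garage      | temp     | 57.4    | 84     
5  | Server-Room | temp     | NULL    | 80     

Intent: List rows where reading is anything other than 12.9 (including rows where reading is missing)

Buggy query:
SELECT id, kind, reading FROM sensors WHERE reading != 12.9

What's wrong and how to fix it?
Bug: Inequality against NULL is unknown, not true; rows with NULL are dropped

Fix: Handle NULL separately with IS NULL alongside the inequality

Corrected query:
SELECT id, kind, reading FROM sensors WHERE reading != 12.9 OR reading IS NULL

Result:
id | kind     | reading
---+----------+--------
1  | pressure | 17.2   
2  | humidity | NULL   
4  | temp     | 57.4   
5  | temp     | NULL   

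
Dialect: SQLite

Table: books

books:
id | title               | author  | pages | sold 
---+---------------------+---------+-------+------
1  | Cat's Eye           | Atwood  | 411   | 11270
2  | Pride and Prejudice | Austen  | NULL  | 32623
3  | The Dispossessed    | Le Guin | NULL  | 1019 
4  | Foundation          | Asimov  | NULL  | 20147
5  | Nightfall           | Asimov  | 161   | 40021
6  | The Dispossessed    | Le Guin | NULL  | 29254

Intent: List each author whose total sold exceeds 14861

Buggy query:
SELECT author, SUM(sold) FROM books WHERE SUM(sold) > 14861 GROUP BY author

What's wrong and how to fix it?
Bug: Aggregate functions cannot appear in a WHERE clause

Fix: Move the aggregate condition to a HAVING clause

Corrected query:
SELECT author, SUM(sold) FROM books GROUP BY author HAVING SUM(sold) > 14861

Result:
author  | SUM(sold)
--------+----------
Asimov  | 60168    
Austen  | 32623    
Le Guin | 30273    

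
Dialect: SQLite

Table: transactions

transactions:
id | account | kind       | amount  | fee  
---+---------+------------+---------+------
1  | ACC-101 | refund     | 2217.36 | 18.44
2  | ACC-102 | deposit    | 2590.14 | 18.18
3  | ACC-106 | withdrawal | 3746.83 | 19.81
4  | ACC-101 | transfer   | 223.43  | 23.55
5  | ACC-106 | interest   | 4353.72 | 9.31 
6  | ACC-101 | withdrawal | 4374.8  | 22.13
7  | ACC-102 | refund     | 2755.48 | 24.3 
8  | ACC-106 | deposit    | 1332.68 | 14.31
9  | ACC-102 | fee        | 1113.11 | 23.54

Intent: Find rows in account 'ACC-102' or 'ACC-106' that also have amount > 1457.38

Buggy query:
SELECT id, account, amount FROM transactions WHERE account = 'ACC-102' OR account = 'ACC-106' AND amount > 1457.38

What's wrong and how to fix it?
Bug: Without parentheses, AND is evaluated before OR, so the amount filter only applies to the 'ACC-106' branch

Fix: Group the OR with parentheses (or use IN), then AND the threshold

Corrected query:
SELECT id, account, amount FROM transactions WHERE (account = 'ACC-102' OR account = 'ACC-106') AND amount > 1457.38

Result:
id | account | amount 
---+---------+--------
2  | ACC-102 | 2590.14
3  | ACC-106 | 3746.83
5  | ACC-106 | 4353.72
7  | ACC-102 | 2755.48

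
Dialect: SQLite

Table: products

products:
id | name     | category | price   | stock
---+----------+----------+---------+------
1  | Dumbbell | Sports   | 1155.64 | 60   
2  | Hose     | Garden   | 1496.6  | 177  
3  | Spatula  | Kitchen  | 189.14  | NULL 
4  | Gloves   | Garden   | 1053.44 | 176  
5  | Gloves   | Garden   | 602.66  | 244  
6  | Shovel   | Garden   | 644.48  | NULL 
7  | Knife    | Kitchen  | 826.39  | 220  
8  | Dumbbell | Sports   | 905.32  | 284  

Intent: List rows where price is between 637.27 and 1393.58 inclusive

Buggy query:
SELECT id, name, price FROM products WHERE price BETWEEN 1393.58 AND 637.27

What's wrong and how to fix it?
Bug: The bounds are reversed; BETWEEN a AND b requires a <= b to match anything

Fix: Write BETWEEN 637.27 AND 1393.58

Corrected query:
SELECT id, name, price FROM products WHERE price BETWEEN 637.27 AND 1393.58

Result:
id | name     | price  
---+----------+--------
1  | Dumbbell | 1155.64
4  | Gloves   | 1053.44
6  | Shovel   | 644.48 
7  | Knife    | 826.39 
8  | Dumbbell | 905.32 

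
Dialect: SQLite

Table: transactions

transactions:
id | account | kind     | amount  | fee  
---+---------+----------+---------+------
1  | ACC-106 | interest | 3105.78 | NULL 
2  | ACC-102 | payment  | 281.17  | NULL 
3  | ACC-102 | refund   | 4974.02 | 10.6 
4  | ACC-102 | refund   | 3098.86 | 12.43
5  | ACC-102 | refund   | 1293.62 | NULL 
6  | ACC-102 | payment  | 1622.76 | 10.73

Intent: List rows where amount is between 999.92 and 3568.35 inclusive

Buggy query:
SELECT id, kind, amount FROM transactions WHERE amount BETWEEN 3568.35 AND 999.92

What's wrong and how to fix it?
Bug: BETWEEN expects the lower bound first; with 3568.35 AND 999.92 the range is empty

Fix: Swap the bounds so the smaller value comes first

Corrected query:
SELECT id, kind, amount FROM transactions WHERE amount BETWEEN 999.92 AND 3568.35

Result:
id | kind     | amount 
---+----------+--------
1  | interest | 3105.78
4  | refund   | 3098.86
5  | refund   | 1293.62
6  | payment  | 1622.76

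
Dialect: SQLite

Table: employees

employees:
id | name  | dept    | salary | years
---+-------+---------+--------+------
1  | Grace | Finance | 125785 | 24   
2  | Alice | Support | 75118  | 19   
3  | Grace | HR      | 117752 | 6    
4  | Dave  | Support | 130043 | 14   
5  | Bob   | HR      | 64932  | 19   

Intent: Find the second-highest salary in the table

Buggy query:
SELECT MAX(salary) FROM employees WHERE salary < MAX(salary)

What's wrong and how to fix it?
Bug: MAX(salary) on the right of the comparison is an aggregate-in-WHERE error

Fix: Compute the overall MAX in a subquery, then take MAX of rows below it

Corrected query:
SELECT MAX(salary) FROM employees WHERE salary < (SELECT MAX(salary) FROM employees)

Result:
MAX(salary)
-----------
125785     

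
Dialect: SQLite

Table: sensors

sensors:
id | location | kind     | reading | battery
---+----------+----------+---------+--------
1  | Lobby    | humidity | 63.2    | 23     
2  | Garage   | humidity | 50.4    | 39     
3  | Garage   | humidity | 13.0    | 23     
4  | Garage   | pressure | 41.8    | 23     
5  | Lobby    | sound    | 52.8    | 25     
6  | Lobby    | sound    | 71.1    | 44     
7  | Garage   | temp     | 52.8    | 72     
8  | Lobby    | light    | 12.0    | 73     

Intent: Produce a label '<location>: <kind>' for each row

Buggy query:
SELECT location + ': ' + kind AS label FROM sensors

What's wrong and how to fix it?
Bug: SQLite uses || for string concatenation; + coerces text to numbers (yielding 0)

Fix: Use the || operator for string concatenation

Corrected query:
SELECT location || ': ' || kind AS label FROM sensors

Result:
label           
----------------
Lobby: humidity 
Garage: humidity
Garage: humidity
Garage: pressure
Lobby: sound    
Lobby: sound    
Garage: temp    
Lobby: light    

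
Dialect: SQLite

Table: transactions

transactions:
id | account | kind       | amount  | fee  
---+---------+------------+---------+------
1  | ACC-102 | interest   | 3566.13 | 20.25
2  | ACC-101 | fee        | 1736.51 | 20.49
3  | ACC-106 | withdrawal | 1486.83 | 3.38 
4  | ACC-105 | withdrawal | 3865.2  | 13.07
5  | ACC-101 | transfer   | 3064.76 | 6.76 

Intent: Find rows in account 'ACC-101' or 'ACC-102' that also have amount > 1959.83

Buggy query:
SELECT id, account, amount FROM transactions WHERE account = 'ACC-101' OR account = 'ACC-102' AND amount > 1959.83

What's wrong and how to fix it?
Bug: AND binds tighter than OR, so this parses as account = 'ACC-101' OR (account = 'ACC-102' AND amount > 1959.83)

Fix: Group the OR with parentheses (or use IN), then AND the threshold

Corrected query:
SELECT id, account, amount FROM transactions WHERE (account = 'ACC-101' OR account = 'ACC-102') AND amount > 1959.83

Result:
id | account | amount 
---+---------+--------
1  | ACC-102 | 3566.13
5  | ACC-101 | 3064.76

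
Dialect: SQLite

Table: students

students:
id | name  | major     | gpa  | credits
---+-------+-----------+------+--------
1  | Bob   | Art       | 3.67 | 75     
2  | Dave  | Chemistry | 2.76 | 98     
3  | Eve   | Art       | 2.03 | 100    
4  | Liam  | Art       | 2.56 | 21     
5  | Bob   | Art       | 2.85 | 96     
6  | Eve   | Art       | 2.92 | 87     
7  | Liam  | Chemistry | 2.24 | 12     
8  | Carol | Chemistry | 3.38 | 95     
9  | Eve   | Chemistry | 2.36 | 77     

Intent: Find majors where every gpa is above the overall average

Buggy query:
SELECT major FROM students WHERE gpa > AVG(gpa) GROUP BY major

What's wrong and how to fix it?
Bug: AVG() is an aggregate; it can't sit directly in WHERE

Fix: Compute the overall average in a scalar subquery and compare each group's MIN against it in HAVING

Corrected query:
SELECT major FROM students GROUP BY major HAVING MIN(gpa) > (SELECT AVG(gpa) FROM students)

Result:
(no rows)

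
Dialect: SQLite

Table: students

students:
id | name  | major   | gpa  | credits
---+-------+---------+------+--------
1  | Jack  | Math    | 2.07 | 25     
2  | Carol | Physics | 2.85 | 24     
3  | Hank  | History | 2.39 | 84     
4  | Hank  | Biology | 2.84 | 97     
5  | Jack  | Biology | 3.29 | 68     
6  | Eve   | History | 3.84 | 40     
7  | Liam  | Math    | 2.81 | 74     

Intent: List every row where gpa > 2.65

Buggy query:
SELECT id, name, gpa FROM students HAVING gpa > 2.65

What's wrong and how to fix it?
Bug: This is a non-aggregate query (no GROUP BY, no aggregates), so in SQLite the HAVING clause is invalid here; a row-level condition belongs in WHERE

Fix: Use WHERE for row-level filtering

Corrected query:
SELECT id, name, gpa FROM students WHERE gpa > 2.65

Result:
id | name  | gpa 
---+-------+-----
2  | Carol | 2.85
4  | Hank  | 2.84
5  | Jack  | 3.29
6  | Eve   | 3.84
7  | Liam  | 2.81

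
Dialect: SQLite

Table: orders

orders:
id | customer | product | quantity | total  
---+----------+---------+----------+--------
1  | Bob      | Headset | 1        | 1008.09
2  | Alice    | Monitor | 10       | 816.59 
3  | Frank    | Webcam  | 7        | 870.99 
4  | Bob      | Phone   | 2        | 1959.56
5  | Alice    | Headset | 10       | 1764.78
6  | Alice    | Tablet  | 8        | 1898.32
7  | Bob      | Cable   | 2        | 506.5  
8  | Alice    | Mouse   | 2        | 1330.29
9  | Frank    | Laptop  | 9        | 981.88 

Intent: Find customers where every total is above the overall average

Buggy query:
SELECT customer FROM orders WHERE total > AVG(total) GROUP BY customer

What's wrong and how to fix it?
Bug: AVG() is an aggregate; it can't sit directly in WHERE

Fix: Compute the overall average in a scalar subquery and compare each group's MIN against it in HAVING

Corrected query:
SELECT customer FROM orders GROUP BY customer HAVING MIN(total) > (SELECT AVG(total) FROM orders)

Result:
(no rows)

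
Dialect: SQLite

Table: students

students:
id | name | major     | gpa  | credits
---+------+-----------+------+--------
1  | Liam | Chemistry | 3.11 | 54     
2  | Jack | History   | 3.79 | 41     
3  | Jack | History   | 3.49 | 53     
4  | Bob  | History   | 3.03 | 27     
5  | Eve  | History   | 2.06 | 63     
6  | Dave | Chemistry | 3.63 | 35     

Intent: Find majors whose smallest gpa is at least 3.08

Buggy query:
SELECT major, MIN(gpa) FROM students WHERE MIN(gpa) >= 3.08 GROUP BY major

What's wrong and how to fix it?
Bug: Aggregates like MIN are computed per group after WHERE runs

Fix: Use HAVING for the per-group MIN condition

Corrected query:
SELECT major, MIN(gpa) FROM students GROUP BY major HAVING MIN(gpa) >= 3.08

Result:
major     | MIN(gpa)
----------+---------
Chemistry | 3.11    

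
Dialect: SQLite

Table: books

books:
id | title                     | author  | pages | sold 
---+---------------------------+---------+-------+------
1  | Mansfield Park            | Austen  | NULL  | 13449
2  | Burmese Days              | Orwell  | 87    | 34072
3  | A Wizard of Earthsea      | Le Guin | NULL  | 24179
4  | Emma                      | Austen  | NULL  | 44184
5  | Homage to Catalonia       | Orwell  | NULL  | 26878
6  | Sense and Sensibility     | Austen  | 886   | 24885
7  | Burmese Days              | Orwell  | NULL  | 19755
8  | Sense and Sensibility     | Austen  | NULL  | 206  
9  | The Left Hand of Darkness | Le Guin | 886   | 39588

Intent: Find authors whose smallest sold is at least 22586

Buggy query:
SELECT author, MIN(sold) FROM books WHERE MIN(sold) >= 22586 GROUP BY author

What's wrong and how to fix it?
Bug: Aggregates like MIN are computed per group after WHERE runs

Fix: Use HAVING for the per-group MIN condition

Corrected query:
SELECT author, MIN(sold) FROM books GROUP BY author HAVING MIN(sold) >= 22586

Result:
author  | MIN(sold)
--------+----------
Le Guin | 24179    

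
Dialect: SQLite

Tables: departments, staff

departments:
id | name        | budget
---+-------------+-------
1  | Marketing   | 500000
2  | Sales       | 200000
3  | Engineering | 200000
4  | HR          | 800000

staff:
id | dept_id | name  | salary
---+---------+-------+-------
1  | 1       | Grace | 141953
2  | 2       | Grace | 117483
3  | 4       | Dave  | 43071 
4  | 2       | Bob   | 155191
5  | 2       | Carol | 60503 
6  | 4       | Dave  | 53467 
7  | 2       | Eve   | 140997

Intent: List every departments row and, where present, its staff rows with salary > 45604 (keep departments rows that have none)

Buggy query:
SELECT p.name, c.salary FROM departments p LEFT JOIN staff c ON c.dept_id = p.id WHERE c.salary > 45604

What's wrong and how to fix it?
Bug: A WHERE condition on the right-hand table after LEFT JOIN drops unmatched parents

Fix: Put 'c.salary > 45604' in the JOIN's ON clause instead of WHERE

Corrected query:
SELECT p.name, c.salary FROM departments p LEFT JOIN staff c ON c.dept_id = p.id AND c.salary > 45604

Result:
name        | salary
------------+-------
Marketing   | 141953
Sales       | 60503 
Sales       | 117483
Sales       | 140997
Sales       | 155191
Engineering | NULL  
HR          | 53467 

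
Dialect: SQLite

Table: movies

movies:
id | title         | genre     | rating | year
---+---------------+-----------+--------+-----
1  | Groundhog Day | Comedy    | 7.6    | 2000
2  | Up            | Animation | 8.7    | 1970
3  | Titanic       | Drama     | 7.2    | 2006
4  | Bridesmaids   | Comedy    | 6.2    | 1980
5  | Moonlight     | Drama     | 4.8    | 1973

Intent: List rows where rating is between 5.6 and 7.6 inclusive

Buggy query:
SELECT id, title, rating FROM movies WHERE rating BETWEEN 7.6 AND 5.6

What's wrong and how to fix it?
Bug: BETWEEN expects the lower bound first; with 7.6 AND 5.6 the range is empty

Fix: Write BETWEEN 5.6 AND 7.6

Corrected query:
SELECT id, title, rating FROM movies WHERE rating BETWEEN 5.6 AND 7.6

Result:
id | title         | rating
---+---------------+-------
1  | Groundhog Day | 7.6   
3  | Titanic       | 7.2   
4  | Bridesmaids   | 6.2   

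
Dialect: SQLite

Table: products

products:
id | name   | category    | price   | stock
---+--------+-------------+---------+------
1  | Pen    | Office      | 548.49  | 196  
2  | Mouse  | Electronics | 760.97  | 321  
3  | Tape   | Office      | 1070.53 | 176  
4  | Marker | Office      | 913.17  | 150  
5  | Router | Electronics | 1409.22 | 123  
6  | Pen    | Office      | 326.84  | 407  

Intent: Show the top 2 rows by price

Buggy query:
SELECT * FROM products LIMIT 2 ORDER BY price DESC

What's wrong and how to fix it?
Bug: LIMIT must come after ORDER BY

Fix: Sort with ORDER BY, then apply LIMIT

Corrected query:
SELECT * FROM products ORDER BY price DESC LIMIT 2

Result:
id | name   | category    | price   | stock
---+--------+-------------+---------+------
5  | Router | Electronics | 1409.22 | 123  
3  | Tape   | Office      | 1070.53 | 176  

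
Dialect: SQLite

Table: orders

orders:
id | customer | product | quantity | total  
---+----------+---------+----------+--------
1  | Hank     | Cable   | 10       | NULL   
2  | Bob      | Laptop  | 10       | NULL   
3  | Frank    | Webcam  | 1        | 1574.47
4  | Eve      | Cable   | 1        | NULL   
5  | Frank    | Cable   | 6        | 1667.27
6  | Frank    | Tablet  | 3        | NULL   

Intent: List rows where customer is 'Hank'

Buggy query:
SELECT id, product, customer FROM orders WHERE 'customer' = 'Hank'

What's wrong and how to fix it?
Bug: 'customer' in single quotes is a string literal, not the column; the comparison is literal-vs-literal and never true

Fix: Remove the quotes around the column name (or use double quotes for an identifier)

Corrected query:
SELECT id, product, customer FROM orders WHERE customer = 'Hank'

Result:
id | product | customer
---+---------+---------
1  | Cable   | Hank    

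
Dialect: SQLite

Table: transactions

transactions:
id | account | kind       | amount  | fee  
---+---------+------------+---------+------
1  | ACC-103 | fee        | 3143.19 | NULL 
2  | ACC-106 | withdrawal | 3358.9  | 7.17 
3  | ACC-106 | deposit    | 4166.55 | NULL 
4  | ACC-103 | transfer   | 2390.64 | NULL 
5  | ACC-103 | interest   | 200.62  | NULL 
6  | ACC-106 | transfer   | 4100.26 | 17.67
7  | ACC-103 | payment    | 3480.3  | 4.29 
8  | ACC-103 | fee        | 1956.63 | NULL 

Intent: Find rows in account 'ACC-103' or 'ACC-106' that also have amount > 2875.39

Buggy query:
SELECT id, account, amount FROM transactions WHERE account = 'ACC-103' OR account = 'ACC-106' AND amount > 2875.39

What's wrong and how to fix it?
Bug: Without parentheses, AND is evaluated before OR, so the amount filter only applies to the 'ACC-106' branch

Fix: Group the OR with parentheses (or use IN), then AND the threshold

Corrected query:
SELECT id, account, amount FROM transactions WHERE (account = 'ACC-103' OR account = 'ACC-106') AND amount > 2875.39

Result:
id | account | amount 
---+---------+--------
1  | ACC-103 | 3143.19
2  | ACC-106 | 3358.9 
3  | ACC-106 | 4166.55
6  | ACC-106 | 4100.26
7  | ACC-103 | 3480.3 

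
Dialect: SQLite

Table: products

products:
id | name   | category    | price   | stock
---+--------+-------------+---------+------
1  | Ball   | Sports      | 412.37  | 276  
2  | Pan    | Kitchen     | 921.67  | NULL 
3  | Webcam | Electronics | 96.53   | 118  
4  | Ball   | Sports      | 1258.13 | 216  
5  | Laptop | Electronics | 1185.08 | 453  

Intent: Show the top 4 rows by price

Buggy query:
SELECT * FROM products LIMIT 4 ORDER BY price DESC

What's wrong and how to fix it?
Bug: LIMIT must come after ORDER BY

Fix: Sort with ORDER BY, then apply LIMIT

Corrected query:
SELECT * FROM products ORDER BY price DESC LIMIT 4

Result:
id | name   | category    | price   | stock
---+--------+-------------+---------+------
4  | Ball   | Sports      | 1258.13 | 216  
5  | Laptop | Electronics | 1185.08 | 453  
2  | Pan    | Kitchen     | 921.67  | NULL 
1  | Ball   | Sports      | 412.37  | 276  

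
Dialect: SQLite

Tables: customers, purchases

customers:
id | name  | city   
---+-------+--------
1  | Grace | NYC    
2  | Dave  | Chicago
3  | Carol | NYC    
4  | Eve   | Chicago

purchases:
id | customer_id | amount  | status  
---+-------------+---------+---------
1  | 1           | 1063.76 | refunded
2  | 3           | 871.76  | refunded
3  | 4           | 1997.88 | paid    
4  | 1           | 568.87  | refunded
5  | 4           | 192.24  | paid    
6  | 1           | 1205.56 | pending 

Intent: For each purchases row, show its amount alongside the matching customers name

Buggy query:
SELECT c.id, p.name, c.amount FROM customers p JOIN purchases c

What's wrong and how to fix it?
Bug: Missing join condition: each purchases row is matched to all customers rows instead of just its own

Fix: Specify the join condition linking the foreign key to the parent id

Corrected query:
SELECT c.id, p.name, c.amount FROM customers p JOIN purchases c ON c.customer_id = p.id

Result:
id | name  | amount 
---+-------+--------
1  | Grace | 1063.76
2  | Carol | 871.76 
3  | Eve   | 1997.88
4  | Grace | 568.87 
5  | Eve   | 192.24 
6  | Grace | 1205.56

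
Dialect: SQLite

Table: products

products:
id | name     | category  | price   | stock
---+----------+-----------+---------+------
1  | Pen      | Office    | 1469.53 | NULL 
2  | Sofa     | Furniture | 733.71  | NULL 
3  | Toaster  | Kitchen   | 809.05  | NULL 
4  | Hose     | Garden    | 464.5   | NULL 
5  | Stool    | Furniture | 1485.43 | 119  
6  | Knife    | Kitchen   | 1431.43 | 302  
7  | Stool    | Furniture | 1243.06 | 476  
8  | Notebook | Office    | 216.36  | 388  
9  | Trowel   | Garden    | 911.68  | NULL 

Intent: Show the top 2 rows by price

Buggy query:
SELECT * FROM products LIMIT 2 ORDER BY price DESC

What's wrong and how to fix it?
Bug: LIMIT must come after ORDER BY

Fix: Sort with ORDER BY, then apply LIMIT

Corrected query:
SELECT * FROM products ORDER BY price DESC LIMIT 2

Result:
id | name  | category  | price   | stock
---+-------+-----------+---------+------
5  | Stool | Furniture | 1485.43 | 119  
1  | Pen   | Office    | 1469.53 | NULL 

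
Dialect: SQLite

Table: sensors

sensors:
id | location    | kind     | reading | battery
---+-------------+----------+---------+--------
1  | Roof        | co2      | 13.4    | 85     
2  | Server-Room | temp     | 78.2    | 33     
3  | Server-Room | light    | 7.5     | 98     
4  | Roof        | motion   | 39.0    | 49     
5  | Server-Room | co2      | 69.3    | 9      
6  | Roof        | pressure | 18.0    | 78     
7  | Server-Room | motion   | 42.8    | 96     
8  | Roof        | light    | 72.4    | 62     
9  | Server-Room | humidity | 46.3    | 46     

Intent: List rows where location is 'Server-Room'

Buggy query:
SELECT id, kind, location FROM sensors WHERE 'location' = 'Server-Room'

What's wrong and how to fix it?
Bug: 'location' in single quotes is a string literal, not the column; the comparison is literal-vs-literal and never true

Fix: Remove the quotes around the column name (or use double quotes for an identifier)

Corrected query:
SELECT id, kind, location FROM sensors WHERE location = 'Server-Room'

Result:
id | kind     | location   
---+----------+------------
2  | temp     | Server-Room
3  | light    | Server-Room
5  | co2      | Server-Room
7  | motion   | Server-Room
9  | humidity | Server-Room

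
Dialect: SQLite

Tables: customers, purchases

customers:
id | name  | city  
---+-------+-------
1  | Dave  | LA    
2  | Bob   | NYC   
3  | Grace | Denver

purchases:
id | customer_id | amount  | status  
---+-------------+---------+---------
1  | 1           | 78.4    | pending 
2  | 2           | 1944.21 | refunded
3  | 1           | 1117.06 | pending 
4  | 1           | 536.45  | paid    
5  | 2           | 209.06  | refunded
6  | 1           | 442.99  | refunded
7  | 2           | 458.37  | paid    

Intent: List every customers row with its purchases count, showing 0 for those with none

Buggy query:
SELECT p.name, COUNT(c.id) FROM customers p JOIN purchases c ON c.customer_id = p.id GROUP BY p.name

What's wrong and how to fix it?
Bug: INNER JOIN drops customers rows that have no matching purchases rows

Fix: Use LEFT JOIN so parents without children still appear (COUNT(c.id) gives 0)

Corrected query:
SELECT p.name, COUNT(c.id) FROM customers p LEFT JOIN purchases c ON c.customer_id = p.id GROUP BY p.name

Result:
name  | COUNT(c.id)
------+------------
Bob   | 3          
Dave  | 4          
Grace | 0          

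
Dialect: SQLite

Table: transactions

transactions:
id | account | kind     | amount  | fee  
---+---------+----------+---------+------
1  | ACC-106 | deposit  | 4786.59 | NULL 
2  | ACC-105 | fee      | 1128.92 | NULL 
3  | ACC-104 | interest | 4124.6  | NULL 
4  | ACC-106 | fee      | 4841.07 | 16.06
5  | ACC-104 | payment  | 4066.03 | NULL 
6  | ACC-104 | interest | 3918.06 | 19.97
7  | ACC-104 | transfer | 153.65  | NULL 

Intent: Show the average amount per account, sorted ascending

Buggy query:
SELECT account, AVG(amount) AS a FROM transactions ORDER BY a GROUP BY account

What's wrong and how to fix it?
Bug: ORDER BY appears before GROUP BY; SQL clause order requires GROUP BY first

Fix: Move ORDER BY to the end, after GROUP BY

Corrected query:
SELECT account, AVG(amount) AS a FROM transactions GROUP BY account ORDER BY a

Result:
account | a       
--------+---------
ACC-105 | 1128.92 
ACC-104 | 3065.585
ACC-106 | 4813.83 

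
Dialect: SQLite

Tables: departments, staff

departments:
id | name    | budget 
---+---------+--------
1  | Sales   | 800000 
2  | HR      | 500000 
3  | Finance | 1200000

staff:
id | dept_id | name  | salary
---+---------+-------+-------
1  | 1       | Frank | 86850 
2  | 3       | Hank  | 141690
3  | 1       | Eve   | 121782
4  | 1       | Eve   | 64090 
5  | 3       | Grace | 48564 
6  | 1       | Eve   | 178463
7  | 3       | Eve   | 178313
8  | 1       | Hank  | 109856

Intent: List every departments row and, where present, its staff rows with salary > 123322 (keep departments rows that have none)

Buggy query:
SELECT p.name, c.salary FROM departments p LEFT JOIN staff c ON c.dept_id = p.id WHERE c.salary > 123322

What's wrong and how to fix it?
Bug: A WHERE condition on the right-hand table after LEFT JOIN drops unmatched parents

Fix: Put 'c.salary > 123322' in the JOIN's ON clause instead of WHERE

Corrected query:
SELECT p.name, c.salary FROM departments p LEFT JOIN staff c ON c.dept_id = p.id AND c.salary > 123322

Result:
name    | salary
--------+-------
Sales   | 178463
HR      | NULL  
Finance | 141690
Finance | 178313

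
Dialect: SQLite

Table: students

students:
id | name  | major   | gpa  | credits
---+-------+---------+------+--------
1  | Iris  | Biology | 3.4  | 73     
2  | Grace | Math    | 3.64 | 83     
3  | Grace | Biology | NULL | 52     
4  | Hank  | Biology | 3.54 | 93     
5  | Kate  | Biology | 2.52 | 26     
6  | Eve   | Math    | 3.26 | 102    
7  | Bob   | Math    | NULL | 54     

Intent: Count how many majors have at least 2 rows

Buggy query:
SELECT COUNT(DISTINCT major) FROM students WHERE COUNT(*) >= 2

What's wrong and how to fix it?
Bug: COUNT(*) cannot appear in WHERE; the per-group count doesn't exist yet

Fix: Use a subquery that GROUPs and filters with HAVING, then count its rows

Corrected query:
SELECT COUNT(*) FROM (SELECT major FROM students GROUP BY major HAVING COUNT(*) >= 2)

Result:
COUNT(*)
--------
2       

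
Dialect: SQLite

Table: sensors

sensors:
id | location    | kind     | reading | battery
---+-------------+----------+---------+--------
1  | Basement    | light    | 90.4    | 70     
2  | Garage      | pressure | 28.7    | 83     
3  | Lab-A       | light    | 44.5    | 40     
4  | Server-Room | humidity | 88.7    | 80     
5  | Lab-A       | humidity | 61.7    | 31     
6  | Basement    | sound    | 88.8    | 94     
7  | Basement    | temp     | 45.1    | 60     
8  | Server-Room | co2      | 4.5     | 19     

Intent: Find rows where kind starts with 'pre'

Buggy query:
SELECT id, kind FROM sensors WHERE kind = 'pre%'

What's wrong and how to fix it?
Bug: '=' compares the literal string including the % character; pattern matching needs LIKE

Fix: Replace '=' with LIKE so 'pre%' is treated as a pattern

Corrected query:
SELECT id, kind FROM sensors WHERE kind LIKE 'pre%'

Result:
id | kind    
---+---------
2  | pressure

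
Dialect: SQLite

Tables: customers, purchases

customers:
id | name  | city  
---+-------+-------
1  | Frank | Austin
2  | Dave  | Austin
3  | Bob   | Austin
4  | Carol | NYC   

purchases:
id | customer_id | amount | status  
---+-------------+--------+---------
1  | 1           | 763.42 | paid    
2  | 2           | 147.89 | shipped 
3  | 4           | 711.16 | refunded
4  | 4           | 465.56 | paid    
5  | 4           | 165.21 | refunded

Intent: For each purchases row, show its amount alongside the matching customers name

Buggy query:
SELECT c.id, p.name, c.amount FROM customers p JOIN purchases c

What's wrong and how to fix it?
Bug: Missing join condition: each purchases row is matched to all customers rows instead of just its own

Fix: Add ON c.customer_id = p.id to the JOIN

Corrected query:
SELECT c.id, p.name, c.amount FROM customers p JOIN purchases c ON c.customer_id = p.id

Result:
id | name  | amount
---+-------+-------
1  | Frank | 763.42
2  | Dave  | 147.89
3  | Carol | 711.16
4  | Carol | 465.56
5  | Carol | 165.21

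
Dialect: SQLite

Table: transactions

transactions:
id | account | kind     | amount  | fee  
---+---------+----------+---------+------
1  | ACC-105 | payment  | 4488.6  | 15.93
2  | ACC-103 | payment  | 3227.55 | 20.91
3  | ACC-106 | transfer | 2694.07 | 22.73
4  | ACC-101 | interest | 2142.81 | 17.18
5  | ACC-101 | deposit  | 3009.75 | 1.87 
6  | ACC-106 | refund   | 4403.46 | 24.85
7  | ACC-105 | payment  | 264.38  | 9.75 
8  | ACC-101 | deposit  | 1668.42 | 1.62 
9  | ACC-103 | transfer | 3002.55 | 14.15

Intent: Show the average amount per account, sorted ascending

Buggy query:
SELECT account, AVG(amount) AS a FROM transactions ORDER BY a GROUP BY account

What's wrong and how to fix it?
Bug: ORDER BY appears before GROUP BY; SQL clause order requires GROUP BY first

Fix: Move ORDER BY to the end, after GROUP BY

Corrected query:
SELECT account, AVG(amount) AS a FROM transactions GROUP BY account ORDER BY a

Result:
account | a       
--------+---------
ACC-101 | 2273.66 
ACC-105 | 2376.49 
ACC-103 | 3115.05 
ACC-106 | 3548.765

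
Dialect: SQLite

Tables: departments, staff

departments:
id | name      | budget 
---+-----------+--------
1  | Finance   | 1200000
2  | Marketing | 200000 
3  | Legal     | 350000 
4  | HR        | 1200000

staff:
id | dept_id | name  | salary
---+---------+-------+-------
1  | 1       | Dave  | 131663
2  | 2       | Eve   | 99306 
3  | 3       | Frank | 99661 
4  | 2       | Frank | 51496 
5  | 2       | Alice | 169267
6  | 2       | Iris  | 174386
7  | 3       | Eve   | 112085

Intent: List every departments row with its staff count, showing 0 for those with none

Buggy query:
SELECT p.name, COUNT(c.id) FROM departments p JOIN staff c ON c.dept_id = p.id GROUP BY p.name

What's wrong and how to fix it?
Bug: INNER JOIN drops departments rows that have no matching staff rows

Fix: Switch to LEFT JOIN to retain unmatched parent rows

Corrected query:
SELECT p.name, COUNT(c.id) FROM departments p LEFT JOIN staff c ON c.dept_id = p.id GROUP BY p.name

Result:
name      | COUNT(c.id)
----------+------------
Finance   | 1          
HR        | 0          
Legal     | 2          
Marketing | 4          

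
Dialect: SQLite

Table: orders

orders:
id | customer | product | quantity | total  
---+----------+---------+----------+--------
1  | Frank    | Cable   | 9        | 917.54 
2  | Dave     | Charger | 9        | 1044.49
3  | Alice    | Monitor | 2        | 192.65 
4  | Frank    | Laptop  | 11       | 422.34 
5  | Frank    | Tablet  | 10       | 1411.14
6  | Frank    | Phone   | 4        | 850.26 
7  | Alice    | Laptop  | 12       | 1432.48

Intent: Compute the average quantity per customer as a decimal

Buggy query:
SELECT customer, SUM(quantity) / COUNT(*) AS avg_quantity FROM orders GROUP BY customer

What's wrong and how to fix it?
Bug: SUM(quantity) and COUNT(*) are both integers; the division truncates the fractional part

Fix: Multiply by 1.0 (or CAST to REAL) to force floating-point division

Corrected query:
SELECT customer, SUM(quantity) * 1.0 / COUNT(*) AS avg_quantity FROM orders GROUP BY customer

Result:
customer | avg_quantity
---------+-------------
Alice    | 7           
Dave     | 9           
Frank    | 8.5         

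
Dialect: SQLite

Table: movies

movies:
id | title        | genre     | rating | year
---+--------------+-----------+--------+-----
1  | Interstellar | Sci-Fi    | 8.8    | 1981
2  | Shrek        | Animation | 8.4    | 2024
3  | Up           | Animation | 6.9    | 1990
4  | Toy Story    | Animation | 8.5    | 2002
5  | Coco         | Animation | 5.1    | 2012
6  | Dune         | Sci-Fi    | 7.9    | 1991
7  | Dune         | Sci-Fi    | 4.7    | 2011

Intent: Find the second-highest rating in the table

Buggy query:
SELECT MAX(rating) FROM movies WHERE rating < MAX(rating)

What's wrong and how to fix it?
Bug: MAX(rating) on the right of the comparison is an aggregate-in-WHERE error

Fix: Compute the overall MAX in a subquery, then take MAX of rows below it

Corrected query:
SELECT MAX(rating) FROM movies WHERE rating < (SELECT MAX(rating) FROM movies)

Result:
MAX(rating)
-----------
8.5        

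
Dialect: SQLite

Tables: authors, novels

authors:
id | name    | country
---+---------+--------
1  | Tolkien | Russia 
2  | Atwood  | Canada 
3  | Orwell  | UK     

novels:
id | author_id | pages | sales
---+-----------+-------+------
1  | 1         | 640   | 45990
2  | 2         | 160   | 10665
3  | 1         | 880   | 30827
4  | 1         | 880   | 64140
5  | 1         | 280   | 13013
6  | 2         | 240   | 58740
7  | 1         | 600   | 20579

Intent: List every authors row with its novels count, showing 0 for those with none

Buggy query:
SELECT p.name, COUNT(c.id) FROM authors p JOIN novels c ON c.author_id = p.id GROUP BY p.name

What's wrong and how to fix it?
Bug: An inner join excludes parents with zero children

Fix: Switch to LEFT JOIN to retain unmatched parent rows

Corrected query:
SELECT p.name, COUNT(c.id) FROM authors p LEFT JOIN novels c ON c.author_id = p.id GROUP BY p.name

Result:
name    | COUNT(c.id)
--------+------------
Atwood  | 2          
Orwell  | 0          
Tolkien | 5          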